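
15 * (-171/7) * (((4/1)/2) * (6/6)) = -5130/7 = -732.86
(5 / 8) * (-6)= -15 / 4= -3.75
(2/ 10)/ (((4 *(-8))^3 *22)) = -1/ 3604480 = -0.00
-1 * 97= -97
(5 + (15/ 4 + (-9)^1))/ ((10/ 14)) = -7/ 20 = -0.35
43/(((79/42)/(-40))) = -72240/79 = -914.43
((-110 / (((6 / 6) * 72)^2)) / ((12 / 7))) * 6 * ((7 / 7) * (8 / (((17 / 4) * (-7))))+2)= -0.13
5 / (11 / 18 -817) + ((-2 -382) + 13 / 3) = -3347575 / 8817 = -379.67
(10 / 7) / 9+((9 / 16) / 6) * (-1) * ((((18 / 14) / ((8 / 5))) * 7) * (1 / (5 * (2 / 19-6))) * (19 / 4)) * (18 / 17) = 0.25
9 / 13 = 0.69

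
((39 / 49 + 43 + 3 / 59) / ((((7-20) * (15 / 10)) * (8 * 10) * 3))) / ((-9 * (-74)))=-126761 / 9010900080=-0.00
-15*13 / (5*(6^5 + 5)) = -39 / 7781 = -0.01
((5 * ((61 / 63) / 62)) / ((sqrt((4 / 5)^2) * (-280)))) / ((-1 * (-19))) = -305 / 16623936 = -0.00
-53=-53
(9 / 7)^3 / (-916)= -729 / 314188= -0.00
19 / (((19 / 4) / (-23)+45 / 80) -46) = -6992 / 16797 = -0.42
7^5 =16807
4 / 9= 0.44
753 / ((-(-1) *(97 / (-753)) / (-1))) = 567009 / 97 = 5845.45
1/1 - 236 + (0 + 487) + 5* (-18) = 162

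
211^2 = 44521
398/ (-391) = -398/ 391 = -1.02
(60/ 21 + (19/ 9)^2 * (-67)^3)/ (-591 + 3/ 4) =3040105924/ 1338687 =2270.96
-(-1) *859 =859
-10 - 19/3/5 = -169/15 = -11.27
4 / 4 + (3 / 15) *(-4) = 1 / 5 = 0.20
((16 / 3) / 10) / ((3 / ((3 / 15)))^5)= 8 / 11390625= 0.00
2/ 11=0.18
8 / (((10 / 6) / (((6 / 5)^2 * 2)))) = 1728 / 125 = 13.82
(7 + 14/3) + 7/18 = 217/18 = 12.06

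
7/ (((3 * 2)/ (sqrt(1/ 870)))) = 7 * sqrt(870)/ 5220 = 0.04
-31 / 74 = -0.42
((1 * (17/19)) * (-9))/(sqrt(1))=-153/19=-8.05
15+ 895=910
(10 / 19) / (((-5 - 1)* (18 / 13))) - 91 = -93431 / 1026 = -91.06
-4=-4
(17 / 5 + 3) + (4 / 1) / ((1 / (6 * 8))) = 198.40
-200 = -200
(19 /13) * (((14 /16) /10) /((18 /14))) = 931 /9360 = 0.10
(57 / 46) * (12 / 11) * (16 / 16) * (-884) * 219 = -66209832 / 253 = -261698.94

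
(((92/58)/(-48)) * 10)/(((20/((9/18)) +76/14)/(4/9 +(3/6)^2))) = -20125/3983904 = -0.01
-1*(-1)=1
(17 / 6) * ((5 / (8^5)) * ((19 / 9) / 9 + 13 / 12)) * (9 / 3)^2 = 36295 / 7077888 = 0.01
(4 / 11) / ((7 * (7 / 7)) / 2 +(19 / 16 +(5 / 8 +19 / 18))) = 576 / 10087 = 0.06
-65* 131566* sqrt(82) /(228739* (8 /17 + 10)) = -72690215* sqrt(82) /20357771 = -32.33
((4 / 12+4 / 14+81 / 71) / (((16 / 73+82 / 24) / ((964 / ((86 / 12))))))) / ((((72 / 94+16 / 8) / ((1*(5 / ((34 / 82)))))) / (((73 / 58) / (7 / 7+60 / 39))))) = 51951524363776 / 369125361605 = 140.74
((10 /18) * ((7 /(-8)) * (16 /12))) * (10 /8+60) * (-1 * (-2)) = -79.40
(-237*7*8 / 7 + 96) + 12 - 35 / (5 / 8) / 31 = -55484 / 31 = -1789.81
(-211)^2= 44521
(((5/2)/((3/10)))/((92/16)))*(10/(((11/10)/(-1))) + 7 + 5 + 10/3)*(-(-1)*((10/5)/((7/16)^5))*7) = 43201331200/5467077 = 7902.09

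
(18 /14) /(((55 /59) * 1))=531 /385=1.38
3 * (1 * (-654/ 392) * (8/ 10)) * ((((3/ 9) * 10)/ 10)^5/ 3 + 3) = -238492/ 19845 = -12.02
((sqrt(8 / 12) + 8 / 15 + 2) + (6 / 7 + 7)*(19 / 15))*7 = 7*sqrt(6) / 3 + 437 / 5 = 93.12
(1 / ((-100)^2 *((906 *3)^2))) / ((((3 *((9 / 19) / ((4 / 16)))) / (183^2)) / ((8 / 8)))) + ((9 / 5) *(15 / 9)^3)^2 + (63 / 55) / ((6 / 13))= 701391229401689 / 9751531680000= 71.93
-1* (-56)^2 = -3136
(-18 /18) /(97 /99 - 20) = 99 /1883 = 0.05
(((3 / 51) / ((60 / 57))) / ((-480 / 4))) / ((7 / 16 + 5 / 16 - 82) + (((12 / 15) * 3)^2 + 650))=-19 / 23440008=-0.00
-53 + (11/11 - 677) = -729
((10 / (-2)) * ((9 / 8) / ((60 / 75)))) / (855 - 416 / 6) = -675 / 75424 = -0.01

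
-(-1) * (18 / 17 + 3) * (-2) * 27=-3726 / 17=-219.18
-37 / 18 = -2.06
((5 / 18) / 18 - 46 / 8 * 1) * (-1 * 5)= 4645 / 162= 28.67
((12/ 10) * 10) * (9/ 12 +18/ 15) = 117/ 5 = 23.40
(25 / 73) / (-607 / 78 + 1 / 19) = -7410 / 167243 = -0.04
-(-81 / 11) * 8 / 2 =324 / 11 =29.45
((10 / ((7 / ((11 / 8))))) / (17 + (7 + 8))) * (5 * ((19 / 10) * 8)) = 1045 / 224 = 4.67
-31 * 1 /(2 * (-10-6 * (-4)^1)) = -31 /28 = -1.11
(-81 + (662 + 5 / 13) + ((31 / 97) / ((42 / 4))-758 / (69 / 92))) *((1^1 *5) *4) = -75780080 / 8827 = -8585.03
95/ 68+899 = 900.40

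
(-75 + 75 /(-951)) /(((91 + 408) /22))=-3.31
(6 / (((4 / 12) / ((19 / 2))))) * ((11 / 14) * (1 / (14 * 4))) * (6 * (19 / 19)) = 14.40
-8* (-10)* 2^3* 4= 2560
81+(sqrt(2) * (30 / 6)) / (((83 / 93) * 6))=155 * sqrt(2) / 166+81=82.32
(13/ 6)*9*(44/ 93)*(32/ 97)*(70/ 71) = 640640/ 213497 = 3.00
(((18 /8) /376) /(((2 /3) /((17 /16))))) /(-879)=-153 /14101504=-0.00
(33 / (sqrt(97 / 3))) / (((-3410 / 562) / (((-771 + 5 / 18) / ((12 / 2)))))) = 3898313 * sqrt(291) / 541260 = 122.86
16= 16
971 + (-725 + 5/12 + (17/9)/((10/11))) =44729/180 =248.49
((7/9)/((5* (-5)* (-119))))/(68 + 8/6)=1/265200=0.00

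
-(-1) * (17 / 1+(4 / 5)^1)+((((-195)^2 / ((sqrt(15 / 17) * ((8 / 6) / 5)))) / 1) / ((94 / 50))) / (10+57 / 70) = 89 / 5+33271875 * sqrt(255) / 71158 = 7484.41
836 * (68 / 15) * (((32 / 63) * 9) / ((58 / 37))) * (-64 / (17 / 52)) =-2163634.99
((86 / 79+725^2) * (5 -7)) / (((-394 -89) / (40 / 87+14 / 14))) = 1171912566 / 368851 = 3177.20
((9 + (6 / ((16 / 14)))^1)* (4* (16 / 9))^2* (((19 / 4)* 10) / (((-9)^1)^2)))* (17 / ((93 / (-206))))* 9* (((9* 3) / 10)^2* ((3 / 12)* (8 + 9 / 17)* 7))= -483081536 / 31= -15583275.35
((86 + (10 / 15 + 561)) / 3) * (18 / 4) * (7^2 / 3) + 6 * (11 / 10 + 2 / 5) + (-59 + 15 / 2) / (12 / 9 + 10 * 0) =380117 / 24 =15838.21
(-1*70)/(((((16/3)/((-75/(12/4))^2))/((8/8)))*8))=-65625/64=-1025.39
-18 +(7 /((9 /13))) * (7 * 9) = 619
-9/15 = -3/5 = -0.60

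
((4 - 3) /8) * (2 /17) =1 /68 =0.01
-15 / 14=-1.07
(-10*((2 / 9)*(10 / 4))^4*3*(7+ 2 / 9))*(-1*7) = 2843750 / 19683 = 144.48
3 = 3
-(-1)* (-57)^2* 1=3249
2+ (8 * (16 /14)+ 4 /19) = 1510 /133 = 11.35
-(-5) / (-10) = -1 / 2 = -0.50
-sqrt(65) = -8.06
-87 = -87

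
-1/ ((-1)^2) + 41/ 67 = -26/ 67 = -0.39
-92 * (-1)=92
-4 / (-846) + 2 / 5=856 / 2115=0.40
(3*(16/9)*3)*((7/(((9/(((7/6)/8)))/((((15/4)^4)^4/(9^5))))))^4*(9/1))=14947279782271207827781811516842935816384851932525634765625/1393796574908163946345982392040522594123776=10724147304821775.15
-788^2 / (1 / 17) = -10556048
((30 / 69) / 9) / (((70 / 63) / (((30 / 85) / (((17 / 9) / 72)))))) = 3888 / 6647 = 0.58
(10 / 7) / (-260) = -1 / 182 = -0.01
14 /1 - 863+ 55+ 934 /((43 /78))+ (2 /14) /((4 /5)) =900.41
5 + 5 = 10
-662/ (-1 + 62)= -662/ 61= -10.85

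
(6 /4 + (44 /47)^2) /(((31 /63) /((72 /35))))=3401676 /342395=9.93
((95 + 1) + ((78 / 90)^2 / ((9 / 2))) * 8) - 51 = 46.34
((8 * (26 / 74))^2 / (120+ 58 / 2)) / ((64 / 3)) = 507 / 203981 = 0.00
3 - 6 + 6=3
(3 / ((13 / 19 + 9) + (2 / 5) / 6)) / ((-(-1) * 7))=855 / 19453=0.04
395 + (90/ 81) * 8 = 3635/ 9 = 403.89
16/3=5.33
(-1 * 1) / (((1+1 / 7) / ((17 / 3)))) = -119 / 24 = -4.96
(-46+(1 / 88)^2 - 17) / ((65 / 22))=-487871 / 22880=-21.32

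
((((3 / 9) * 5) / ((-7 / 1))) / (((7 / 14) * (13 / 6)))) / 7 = -20 / 637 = -0.03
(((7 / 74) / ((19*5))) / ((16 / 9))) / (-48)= -21 / 1799680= -0.00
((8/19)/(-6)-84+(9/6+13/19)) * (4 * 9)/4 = -28005/38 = -736.97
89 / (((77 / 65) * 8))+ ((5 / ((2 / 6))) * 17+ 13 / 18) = 265.11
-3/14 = -0.21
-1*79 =-79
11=11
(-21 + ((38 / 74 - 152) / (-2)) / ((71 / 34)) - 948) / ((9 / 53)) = -129864734 / 23643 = -5492.74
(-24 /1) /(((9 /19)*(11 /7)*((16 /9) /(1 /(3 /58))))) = -3857 /11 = -350.64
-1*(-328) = 328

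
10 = 10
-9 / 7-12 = -93 / 7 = -13.29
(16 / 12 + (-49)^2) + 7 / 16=115333 / 48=2402.77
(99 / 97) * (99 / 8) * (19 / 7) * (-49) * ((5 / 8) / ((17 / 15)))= -97764975 / 105536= -926.37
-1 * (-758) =758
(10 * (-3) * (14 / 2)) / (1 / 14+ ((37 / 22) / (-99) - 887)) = 800415 / 3380593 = 0.24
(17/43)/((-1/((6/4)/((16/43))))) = -1.59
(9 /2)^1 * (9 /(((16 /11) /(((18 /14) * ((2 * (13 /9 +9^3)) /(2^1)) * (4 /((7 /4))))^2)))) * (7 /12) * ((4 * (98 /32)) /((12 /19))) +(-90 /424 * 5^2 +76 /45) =96940796042939 /66780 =1451644145.60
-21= -21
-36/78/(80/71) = -213/520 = -0.41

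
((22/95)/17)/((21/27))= 0.02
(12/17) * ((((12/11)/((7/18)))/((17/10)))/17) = 25920/378301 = 0.07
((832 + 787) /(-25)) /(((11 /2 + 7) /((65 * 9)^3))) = -5186022894 /5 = -1037204578.80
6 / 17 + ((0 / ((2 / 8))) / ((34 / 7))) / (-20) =6 / 17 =0.35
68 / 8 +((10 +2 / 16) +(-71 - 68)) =-963 / 8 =-120.38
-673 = -673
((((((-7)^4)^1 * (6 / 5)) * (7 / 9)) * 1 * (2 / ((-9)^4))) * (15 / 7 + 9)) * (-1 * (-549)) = 15231944 / 3645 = 4178.86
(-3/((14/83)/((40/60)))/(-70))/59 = 83/28910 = 0.00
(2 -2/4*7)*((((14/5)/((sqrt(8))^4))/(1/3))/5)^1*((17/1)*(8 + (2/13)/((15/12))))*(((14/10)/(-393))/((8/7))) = 577269/34060000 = 0.02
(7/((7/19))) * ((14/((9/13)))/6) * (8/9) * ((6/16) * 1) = 1729/81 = 21.35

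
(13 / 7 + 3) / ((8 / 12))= 7.29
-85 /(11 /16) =-1360 /11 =-123.64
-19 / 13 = -1.46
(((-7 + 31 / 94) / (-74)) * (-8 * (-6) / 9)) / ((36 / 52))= 0.69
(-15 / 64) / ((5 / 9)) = -27 / 64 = -0.42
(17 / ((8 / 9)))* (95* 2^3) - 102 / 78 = 188938 / 13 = 14533.69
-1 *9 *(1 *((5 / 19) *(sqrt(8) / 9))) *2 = -1.49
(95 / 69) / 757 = 95 / 52233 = 0.00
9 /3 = 3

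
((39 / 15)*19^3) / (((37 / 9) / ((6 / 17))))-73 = 4585433 / 3145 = 1458.01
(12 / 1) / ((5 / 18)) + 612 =3276 / 5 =655.20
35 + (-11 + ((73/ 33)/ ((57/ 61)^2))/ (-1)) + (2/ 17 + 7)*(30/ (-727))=28055967715/ 1325094903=21.17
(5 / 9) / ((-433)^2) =5 / 1687401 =0.00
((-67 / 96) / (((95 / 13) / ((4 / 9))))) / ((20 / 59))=-51389 / 410400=-0.13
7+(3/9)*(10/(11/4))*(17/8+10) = 716/33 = 21.70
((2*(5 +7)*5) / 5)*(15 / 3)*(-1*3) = -360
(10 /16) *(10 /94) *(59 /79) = 1475 /29704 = 0.05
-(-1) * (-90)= -90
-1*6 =-6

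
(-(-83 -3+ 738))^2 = 425104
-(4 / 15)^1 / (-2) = 2 / 15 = 0.13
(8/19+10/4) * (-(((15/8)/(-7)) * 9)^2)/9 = -224775/119168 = -1.89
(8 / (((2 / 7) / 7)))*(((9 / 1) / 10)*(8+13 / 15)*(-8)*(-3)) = 938448 / 25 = 37537.92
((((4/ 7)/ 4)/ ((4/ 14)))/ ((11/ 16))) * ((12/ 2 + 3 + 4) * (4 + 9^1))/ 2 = 676/ 11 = 61.45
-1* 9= -9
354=354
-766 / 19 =-40.32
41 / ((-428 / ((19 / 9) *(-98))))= 38171 / 1926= 19.82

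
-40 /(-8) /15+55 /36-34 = -1157 /36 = -32.14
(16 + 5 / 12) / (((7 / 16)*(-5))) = -788 / 105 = -7.50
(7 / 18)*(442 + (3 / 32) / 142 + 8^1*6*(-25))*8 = -2358.22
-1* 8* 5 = -40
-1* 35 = -35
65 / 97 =0.67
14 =14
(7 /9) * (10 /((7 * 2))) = 5 /9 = 0.56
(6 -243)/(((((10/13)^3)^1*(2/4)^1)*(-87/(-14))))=-1214941/7250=-167.58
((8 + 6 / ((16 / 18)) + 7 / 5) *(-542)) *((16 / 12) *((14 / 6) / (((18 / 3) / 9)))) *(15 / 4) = -612731 / 4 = -153182.75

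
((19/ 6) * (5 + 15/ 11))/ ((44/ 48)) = 2660/ 121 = 21.98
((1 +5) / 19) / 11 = 6 / 209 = 0.03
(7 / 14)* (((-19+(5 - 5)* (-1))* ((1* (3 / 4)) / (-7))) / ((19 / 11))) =33 / 56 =0.59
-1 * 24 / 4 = -6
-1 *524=-524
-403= -403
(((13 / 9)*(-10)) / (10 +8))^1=-65 / 81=-0.80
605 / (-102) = -605 / 102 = -5.93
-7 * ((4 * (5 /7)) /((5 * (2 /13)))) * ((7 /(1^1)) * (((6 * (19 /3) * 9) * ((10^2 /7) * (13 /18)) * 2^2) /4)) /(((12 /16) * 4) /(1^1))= -642200 /3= -214066.67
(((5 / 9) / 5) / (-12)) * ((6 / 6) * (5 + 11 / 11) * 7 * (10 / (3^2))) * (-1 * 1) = 35 / 81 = 0.43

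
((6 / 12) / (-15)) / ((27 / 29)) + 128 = 103651 / 810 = 127.96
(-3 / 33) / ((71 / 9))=-0.01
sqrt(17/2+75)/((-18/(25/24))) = -25*sqrt(334)/864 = -0.53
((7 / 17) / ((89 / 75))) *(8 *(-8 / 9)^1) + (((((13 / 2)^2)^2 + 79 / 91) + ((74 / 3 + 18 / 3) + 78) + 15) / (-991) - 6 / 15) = -52333788751 / 10915508240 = -4.79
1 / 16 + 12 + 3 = 241 / 16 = 15.06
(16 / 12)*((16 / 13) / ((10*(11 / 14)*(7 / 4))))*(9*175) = 26880 / 143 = 187.97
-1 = -1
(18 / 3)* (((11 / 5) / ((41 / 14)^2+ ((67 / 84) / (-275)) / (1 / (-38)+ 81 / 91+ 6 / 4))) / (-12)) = -5425035 / 42292111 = -0.13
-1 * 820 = -820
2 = 2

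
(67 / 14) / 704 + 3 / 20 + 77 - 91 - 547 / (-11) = 1768367 / 49280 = 35.88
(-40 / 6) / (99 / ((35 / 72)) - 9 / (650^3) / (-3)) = -38447500000 / 1174516200063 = -0.03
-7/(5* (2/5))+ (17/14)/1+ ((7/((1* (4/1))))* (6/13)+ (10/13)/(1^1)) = -129/182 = -0.71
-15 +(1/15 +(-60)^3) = -3240224/15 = -216014.93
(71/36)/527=71/18972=0.00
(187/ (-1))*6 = -1122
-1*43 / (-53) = 43 / 53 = 0.81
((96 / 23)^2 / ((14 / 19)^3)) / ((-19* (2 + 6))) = -51984 / 181447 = -0.29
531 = 531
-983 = -983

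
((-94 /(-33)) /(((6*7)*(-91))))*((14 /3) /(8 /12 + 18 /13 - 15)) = 94 /349965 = 0.00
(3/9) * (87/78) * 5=1.86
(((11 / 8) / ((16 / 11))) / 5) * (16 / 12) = 121 / 480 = 0.25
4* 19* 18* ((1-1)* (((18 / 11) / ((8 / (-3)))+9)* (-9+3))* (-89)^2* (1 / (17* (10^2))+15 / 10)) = 0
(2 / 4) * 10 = 5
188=188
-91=-91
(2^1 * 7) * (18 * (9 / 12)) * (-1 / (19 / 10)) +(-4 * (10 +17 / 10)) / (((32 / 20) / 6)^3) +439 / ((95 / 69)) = -6835713 / 3040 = -2248.59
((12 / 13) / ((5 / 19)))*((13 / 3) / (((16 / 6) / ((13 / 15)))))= 4.94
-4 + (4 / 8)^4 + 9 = 81 / 16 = 5.06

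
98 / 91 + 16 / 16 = 27 / 13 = 2.08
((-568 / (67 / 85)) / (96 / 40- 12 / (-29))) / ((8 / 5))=-257375 / 1608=-160.06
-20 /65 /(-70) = 0.00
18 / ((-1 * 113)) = -18 / 113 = -0.16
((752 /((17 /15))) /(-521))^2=127238400 /78446449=1.62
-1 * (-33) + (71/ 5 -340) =-1464/ 5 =-292.80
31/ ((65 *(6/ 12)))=62/ 65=0.95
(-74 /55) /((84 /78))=-481 /385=-1.25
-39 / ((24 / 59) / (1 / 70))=-767 / 560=-1.37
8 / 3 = 2.67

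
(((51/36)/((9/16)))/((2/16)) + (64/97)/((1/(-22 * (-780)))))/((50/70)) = 15879.09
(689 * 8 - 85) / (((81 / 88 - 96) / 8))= -1273536 / 2789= -456.63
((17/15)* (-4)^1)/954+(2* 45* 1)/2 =321941/7155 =45.00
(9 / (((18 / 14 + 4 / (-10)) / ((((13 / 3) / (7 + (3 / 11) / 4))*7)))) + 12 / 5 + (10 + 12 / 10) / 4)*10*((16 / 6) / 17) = 2214368 / 28923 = 76.56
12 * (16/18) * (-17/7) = -25.90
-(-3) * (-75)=-225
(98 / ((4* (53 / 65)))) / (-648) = -3185 / 68688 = -0.05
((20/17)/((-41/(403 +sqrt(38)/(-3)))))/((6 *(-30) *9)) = 403/56457 - sqrt(38)/169371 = 0.01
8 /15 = 0.53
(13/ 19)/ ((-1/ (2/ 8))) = -0.17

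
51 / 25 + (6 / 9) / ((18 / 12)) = 559 / 225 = 2.48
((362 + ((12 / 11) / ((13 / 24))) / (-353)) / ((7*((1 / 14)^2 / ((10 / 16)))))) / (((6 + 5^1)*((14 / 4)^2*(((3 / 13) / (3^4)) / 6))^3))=2100700793478643200 / 717877391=2926266824.69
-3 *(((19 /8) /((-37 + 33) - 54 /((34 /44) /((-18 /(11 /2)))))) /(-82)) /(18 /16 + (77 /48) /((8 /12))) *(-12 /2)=-2907 /4424515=-0.00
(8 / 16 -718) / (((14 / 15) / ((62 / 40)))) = -19065 / 16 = -1191.56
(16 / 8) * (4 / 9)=8 / 9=0.89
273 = 273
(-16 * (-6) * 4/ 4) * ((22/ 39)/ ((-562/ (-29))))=10208/ 3653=2.79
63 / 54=7 / 6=1.17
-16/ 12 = -4/ 3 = -1.33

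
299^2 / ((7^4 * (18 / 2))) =89401 / 21609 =4.14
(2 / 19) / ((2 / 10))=10 / 19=0.53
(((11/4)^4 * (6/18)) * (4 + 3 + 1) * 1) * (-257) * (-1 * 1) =3762737/96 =39195.18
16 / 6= 8 / 3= 2.67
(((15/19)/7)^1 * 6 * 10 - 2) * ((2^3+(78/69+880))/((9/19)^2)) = 246340700/13041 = 18889.71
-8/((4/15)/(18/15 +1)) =-66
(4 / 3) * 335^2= 149633.33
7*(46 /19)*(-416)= -133952 /19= -7050.11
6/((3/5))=10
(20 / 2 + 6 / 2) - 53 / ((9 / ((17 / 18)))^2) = 325855 / 26244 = 12.42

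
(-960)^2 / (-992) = -28800 / 31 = -929.03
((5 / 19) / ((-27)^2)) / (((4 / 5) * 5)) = 5 / 55404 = 0.00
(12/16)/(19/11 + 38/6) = 0.09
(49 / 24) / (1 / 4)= 49 / 6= 8.17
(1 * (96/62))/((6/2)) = 16/31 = 0.52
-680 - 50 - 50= -780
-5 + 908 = 903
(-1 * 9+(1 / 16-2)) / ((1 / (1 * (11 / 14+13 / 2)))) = -1275 / 16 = -79.69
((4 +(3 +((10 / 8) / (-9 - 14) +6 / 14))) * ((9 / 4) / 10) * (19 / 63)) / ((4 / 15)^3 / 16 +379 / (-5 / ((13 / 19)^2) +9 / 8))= -0.01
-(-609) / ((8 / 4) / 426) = 129717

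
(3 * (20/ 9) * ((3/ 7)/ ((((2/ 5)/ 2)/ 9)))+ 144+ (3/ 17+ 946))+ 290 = 179541/ 119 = 1508.75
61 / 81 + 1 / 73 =0.77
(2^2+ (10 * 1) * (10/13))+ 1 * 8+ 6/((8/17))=1687/52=32.44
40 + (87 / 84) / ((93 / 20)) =26185 / 651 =40.22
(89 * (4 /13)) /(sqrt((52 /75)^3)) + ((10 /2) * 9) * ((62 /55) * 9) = 33375 * sqrt(39) /4394 + 5022 /11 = 503.98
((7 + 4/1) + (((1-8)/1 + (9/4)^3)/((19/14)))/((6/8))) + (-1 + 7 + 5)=26.31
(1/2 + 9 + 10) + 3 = 45/2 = 22.50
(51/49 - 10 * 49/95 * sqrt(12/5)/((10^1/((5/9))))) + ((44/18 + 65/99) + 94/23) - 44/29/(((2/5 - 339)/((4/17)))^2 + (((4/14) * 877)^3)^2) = 7.78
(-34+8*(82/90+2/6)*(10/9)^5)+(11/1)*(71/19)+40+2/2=655977074/10097379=64.97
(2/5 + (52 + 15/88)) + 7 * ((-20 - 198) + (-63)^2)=11576211/440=26309.57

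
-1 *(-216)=216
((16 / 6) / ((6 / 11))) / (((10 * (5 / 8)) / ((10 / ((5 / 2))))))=704 / 225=3.13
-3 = -3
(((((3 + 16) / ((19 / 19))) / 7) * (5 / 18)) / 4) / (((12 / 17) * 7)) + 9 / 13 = 402019 / 550368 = 0.73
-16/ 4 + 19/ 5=-1/ 5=-0.20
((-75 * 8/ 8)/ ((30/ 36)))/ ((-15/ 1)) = 6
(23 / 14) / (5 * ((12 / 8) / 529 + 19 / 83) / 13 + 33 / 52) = 26256386 / 11567087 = 2.27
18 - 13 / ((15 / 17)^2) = 293 / 225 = 1.30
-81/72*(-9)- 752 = -5935/8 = -741.88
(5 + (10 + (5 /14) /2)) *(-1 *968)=-102850 /7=-14692.86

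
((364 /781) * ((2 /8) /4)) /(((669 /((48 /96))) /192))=728 /174163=0.00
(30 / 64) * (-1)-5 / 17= -415 / 544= -0.76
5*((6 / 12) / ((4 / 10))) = 25 / 4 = 6.25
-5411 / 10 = -541.10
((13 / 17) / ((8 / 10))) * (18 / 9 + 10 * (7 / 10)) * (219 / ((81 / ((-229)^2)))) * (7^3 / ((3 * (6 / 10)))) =232433450.26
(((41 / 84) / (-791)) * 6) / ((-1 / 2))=41 / 5537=0.01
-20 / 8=-5 / 2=-2.50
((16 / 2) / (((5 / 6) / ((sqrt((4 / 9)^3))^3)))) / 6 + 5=496171 / 98415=5.04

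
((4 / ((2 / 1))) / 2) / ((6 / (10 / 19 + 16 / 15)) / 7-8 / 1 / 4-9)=-1589 / 16624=-0.10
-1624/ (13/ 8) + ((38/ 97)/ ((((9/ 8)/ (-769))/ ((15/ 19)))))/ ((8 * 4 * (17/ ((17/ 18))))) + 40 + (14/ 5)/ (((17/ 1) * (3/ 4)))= -11107523669/ 11575980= -959.53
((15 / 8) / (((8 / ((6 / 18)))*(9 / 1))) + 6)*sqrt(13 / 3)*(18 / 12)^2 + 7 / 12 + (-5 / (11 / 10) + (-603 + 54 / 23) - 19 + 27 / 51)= -32158657 / 51612 + 3461*sqrt(39) / 768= -594.94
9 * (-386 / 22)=-1737 / 11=-157.91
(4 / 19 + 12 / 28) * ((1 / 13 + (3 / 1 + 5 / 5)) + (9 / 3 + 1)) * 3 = 3825 / 247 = 15.49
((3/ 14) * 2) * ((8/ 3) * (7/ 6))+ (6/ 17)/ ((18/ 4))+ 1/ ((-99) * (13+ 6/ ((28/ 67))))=909770/ 644589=1.41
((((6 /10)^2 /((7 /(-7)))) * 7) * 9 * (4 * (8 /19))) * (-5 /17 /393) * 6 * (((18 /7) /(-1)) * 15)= -279936 /42313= -6.62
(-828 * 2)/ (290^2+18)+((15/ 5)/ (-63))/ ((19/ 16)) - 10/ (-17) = 150759038/ 285286197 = 0.53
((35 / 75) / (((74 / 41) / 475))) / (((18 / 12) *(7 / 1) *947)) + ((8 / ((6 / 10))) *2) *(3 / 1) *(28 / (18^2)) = 19656895 / 2838159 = 6.93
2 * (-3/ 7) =-6/ 7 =-0.86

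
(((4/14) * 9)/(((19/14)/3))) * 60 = 6480/19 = 341.05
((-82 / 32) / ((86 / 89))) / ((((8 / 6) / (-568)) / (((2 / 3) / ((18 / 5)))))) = 1295395 / 6192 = 209.20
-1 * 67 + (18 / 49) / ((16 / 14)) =-1867 / 28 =-66.68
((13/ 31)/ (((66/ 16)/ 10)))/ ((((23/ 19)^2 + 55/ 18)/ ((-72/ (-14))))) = 81095040/ 70122899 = 1.16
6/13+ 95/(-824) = 0.35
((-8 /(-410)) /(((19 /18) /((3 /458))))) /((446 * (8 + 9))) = 54 /3381401405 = 0.00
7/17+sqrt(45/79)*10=7.96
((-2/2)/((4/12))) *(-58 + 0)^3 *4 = 2341344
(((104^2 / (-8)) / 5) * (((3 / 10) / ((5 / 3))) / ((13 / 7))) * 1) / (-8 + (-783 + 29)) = 546 / 15875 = 0.03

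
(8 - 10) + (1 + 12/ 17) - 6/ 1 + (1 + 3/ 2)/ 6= -1199/ 204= -5.88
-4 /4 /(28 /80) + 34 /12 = -1 /42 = -0.02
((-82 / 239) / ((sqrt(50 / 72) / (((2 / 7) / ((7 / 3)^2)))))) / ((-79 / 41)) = 0.01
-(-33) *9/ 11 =27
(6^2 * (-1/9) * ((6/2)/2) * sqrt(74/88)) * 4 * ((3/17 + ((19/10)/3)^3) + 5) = -2492603 * sqrt(407)/420750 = -119.52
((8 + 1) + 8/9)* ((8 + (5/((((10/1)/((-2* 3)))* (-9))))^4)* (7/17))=404327/12393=32.63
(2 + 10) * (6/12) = 6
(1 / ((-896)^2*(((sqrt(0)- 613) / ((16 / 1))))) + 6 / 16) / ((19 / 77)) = 126876277 / 83485696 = 1.52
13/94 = 0.14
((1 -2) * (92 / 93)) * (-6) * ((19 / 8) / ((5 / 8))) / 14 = 1748 / 1085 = 1.61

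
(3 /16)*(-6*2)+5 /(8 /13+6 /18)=447 /148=3.02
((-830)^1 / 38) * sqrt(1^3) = -415 / 19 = -21.84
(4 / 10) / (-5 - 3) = -1 / 20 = -0.05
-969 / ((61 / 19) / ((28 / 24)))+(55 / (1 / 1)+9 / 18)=-18094 / 61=-296.62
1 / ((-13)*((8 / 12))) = -3 / 26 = -0.12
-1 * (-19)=19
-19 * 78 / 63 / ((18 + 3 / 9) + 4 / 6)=-26 / 21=-1.24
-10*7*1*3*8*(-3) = 5040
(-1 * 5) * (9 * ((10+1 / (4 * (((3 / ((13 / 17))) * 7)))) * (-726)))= 77825385 / 238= 326997.42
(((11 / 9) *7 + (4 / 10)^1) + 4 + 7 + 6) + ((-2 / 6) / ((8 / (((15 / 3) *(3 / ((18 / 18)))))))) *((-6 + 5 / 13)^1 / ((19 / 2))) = 26.32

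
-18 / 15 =-6 / 5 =-1.20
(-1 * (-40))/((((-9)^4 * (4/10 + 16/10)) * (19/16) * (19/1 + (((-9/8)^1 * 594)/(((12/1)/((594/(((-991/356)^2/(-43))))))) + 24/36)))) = 62853184/4494824936198109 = 0.00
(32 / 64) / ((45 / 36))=2 / 5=0.40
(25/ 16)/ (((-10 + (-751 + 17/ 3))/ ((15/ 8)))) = -1125/ 290048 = -0.00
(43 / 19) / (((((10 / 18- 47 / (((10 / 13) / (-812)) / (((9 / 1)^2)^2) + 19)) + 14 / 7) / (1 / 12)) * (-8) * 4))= -84875575413 / 1179046482304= -0.07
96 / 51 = 32 / 17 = 1.88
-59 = -59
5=5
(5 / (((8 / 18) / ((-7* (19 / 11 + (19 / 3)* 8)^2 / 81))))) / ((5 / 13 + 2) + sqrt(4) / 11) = -1360195655 / 1307988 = -1039.91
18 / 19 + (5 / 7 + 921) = 122714 / 133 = 922.66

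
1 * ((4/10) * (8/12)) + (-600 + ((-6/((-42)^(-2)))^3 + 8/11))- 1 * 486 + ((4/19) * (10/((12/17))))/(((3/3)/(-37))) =-1238984246504828/1045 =-1185630857899.36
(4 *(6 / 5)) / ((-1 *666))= -4 / 555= -0.01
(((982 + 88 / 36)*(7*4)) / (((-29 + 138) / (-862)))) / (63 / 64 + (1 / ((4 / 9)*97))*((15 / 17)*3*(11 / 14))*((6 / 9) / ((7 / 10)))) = -1105848743229440 / 5226829803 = -211571.60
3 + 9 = 12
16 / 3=5.33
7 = 7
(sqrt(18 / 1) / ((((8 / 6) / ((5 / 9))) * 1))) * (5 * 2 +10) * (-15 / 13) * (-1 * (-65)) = -1875 * sqrt(2) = -2651.65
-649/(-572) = 59/52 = 1.13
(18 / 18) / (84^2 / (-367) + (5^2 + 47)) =367 / 19368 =0.02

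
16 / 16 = 1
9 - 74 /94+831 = 839.21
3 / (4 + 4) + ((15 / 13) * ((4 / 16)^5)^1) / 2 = 9999 / 26624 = 0.38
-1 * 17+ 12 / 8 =-31 / 2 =-15.50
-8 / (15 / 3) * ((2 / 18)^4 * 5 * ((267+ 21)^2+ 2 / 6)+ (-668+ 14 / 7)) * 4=379670816 / 98415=3857.86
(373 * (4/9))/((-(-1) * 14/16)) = 11936/63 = 189.46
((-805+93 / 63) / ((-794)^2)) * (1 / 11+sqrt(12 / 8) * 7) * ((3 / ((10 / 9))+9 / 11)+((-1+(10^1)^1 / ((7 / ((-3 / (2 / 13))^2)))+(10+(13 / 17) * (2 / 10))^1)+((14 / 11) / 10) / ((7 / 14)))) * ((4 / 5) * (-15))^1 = 5583661824 / 7220856335+2791830912 * sqrt(6) / 93777355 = 73.70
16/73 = 0.22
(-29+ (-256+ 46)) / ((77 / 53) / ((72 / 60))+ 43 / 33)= -278674 / 2931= -95.08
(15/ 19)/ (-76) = -15/ 1444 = -0.01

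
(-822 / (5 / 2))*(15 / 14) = -2466 / 7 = -352.29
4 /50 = 2 /25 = 0.08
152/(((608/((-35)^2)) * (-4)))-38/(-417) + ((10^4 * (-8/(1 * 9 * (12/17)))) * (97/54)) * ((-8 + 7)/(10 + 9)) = 34318088111/30804624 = 1114.06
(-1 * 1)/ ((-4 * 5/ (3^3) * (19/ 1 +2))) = 9/ 140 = 0.06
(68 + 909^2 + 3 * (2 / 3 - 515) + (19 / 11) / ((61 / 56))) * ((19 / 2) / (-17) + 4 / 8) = -553445890 / 11407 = -48518.09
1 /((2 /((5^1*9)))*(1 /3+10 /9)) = 405 /26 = 15.58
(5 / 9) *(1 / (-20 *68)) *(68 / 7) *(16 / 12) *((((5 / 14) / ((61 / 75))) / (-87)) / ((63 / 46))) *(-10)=-28750 / 147444381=-0.00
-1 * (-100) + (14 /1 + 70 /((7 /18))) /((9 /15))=1270 /3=423.33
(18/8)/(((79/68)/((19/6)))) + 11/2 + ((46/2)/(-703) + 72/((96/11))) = 4409681/222148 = 19.85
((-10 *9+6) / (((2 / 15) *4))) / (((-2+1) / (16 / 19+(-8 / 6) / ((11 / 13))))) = -24150 / 209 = -115.55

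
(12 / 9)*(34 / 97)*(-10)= -1360 / 291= -4.67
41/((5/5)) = 41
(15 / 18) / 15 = 1 / 18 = 0.06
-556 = -556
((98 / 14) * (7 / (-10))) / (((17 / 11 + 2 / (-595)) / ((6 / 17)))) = -11319 / 10093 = -1.12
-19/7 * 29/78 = -551/546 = -1.01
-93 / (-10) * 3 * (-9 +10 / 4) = -181.35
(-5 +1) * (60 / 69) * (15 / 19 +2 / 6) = -5120 / 1311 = -3.91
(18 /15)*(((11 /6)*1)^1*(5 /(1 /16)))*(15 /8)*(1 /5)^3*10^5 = 264000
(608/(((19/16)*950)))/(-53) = -256/25175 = -0.01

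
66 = 66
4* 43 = 172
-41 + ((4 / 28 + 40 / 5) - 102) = -944 / 7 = -134.86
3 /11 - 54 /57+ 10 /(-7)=-3077 /1463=-2.10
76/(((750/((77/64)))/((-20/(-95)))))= 77/3000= 0.03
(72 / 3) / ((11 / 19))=456 / 11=41.45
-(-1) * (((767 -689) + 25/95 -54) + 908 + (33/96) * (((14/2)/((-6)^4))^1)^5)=2072369102362739317079/2222944331558289408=932.26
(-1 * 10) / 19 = -10 / 19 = -0.53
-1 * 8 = -8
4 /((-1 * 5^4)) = -4 /625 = -0.01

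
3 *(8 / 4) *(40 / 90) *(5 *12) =160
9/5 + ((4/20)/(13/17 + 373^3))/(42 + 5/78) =255401822092/141889901155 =1.80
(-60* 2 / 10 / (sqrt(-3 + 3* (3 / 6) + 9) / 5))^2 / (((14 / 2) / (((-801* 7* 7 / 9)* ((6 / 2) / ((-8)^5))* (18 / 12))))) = 84105 / 2048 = 41.07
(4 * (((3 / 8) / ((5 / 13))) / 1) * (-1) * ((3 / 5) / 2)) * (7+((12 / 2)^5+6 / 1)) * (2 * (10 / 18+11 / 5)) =-6277934 / 125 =-50223.47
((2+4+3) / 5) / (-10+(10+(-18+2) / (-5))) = 9 / 16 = 0.56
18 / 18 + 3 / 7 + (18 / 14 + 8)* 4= 270 / 7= 38.57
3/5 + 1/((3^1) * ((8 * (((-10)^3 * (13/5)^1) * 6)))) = 224639/374400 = 0.60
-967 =-967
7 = 7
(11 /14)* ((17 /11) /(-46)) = -17 /644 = -0.03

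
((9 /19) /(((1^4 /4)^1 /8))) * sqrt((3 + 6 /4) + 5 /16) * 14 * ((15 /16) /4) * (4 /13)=945 * sqrt(77) /247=33.57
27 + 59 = 86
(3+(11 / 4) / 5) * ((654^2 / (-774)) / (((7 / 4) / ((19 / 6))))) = -16027469 / 4515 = -3549.83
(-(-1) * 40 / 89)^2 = 1600 / 7921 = 0.20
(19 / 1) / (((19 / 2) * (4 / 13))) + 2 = 17 / 2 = 8.50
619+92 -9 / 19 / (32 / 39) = 431937 / 608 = 710.42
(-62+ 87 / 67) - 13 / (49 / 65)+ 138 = 197156 / 3283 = 60.05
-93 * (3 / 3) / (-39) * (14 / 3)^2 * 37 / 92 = 56203 / 2691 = 20.89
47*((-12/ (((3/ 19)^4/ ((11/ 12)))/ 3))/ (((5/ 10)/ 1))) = -4990811.63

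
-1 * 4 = -4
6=6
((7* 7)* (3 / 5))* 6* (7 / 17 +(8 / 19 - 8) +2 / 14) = -2001132 / 1615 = -1239.09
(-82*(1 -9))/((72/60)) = 1640/3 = 546.67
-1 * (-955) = 955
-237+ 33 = -204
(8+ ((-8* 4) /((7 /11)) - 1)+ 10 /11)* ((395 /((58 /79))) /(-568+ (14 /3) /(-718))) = 109662202455 /2732044238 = 40.14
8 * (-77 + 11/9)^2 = 3720992/81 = 45938.17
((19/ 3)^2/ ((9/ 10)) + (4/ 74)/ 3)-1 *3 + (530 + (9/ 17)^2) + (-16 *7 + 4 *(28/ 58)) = 11599356800/ 25117857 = 461.80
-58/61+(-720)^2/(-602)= -15828658/18361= -862.08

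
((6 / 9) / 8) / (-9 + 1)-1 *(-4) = 383 / 96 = 3.99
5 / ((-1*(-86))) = 5 / 86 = 0.06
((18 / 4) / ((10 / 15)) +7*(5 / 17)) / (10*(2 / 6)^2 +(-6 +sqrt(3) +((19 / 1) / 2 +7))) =1126719 / 1452106 - 48519*sqrt(3) / 726053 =0.66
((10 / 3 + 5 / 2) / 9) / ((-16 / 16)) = -35 / 54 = -0.65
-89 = -89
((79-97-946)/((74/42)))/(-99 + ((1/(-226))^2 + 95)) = 344660848/2519737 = 136.78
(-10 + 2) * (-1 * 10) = 80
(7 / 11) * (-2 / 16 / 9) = -7 / 792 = -0.01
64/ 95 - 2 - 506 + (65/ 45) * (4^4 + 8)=-35908/ 285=-125.99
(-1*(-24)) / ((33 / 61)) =488 / 11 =44.36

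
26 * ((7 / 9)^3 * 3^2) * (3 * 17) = 151606 / 27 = 5615.04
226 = 226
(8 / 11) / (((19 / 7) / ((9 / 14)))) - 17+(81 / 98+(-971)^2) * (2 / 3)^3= 279343.71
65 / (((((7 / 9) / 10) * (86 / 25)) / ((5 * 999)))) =1213486.30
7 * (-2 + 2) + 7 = 7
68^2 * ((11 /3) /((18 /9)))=25432 /3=8477.33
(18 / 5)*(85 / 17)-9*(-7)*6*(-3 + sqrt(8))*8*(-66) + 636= 599406-399168*sqrt(2)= 34897.20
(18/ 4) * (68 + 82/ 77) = 23931/ 77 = 310.79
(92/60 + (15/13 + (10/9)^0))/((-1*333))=-0.01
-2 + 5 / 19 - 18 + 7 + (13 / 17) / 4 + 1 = -14917 / 1292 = -11.55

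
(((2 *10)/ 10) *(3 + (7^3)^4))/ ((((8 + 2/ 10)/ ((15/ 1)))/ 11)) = 22838123886600/ 41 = 557027411868.29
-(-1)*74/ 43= 74/ 43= 1.72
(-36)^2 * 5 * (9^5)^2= 22594362918480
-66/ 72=-0.92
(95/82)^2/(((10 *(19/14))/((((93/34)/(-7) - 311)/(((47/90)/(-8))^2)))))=-456227316000/63126593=-7227.18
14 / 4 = 7 / 2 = 3.50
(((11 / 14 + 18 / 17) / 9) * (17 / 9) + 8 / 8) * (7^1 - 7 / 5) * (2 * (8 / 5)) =50336 / 2025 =24.86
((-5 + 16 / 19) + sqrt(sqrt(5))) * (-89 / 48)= 7031 / 912 - 89 * 5^(1 / 4) / 48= 4.94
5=5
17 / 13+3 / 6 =47 / 26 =1.81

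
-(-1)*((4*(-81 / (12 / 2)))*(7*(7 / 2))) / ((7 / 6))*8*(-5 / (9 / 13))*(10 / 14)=46800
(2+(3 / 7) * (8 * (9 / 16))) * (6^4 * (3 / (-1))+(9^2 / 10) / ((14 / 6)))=-2991087 / 196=-15260.65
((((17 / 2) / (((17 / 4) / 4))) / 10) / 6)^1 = 2 / 15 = 0.13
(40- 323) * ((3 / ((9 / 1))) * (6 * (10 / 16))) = -353.75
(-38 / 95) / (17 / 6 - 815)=0.00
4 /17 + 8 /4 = 38 /17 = 2.24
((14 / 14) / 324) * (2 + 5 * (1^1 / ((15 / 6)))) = 1 / 81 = 0.01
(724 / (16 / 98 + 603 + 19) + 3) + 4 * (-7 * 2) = -790141 / 15243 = -51.84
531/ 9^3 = 59/ 81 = 0.73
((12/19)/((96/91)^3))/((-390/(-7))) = 405769/42024960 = 0.01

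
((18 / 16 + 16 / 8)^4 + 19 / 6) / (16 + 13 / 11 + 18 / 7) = 4.99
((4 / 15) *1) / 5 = 4 / 75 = 0.05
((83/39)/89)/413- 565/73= -809934436/104647179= -7.74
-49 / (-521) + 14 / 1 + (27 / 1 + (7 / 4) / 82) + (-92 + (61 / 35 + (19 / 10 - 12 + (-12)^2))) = 101389173 / 1196216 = 84.76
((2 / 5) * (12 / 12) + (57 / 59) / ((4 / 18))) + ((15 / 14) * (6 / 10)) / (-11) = 106511 / 22715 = 4.69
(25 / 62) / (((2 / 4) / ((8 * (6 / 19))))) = 1200 / 589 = 2.04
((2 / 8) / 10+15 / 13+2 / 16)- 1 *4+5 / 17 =-2.40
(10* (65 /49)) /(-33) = -650 /1617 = -0.40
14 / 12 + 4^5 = 1025.17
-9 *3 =-27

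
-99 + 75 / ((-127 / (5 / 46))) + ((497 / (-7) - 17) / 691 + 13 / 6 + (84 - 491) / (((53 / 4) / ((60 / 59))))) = -2428613385269 / 18934713591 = -128.26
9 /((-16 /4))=-9 /4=-2.25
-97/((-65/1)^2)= -97/4225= -0.02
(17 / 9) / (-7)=-17 / 63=-0.27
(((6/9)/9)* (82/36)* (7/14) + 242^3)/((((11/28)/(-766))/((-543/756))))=477484984255507/24057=19848068514.59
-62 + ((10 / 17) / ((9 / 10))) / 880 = -417379 / 6732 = -62.00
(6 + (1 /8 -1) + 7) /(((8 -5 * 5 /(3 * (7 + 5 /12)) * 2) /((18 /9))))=8633 /2048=4.22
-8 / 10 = -4 / 5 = -0.80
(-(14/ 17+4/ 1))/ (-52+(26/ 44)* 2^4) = 451/ 3978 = 0.11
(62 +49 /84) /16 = 751 /192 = 3.91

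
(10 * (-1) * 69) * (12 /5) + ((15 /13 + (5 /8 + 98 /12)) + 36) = -502337 /312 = -1610.05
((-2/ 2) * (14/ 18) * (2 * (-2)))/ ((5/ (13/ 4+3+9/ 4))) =238/ 45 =5.29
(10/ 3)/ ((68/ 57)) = 95/ 34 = 2.79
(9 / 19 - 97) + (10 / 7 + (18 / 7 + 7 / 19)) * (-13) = -2913 / 19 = -153.32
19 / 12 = 1.58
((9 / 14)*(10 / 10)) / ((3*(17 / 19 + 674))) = 57 / 179522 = 0.00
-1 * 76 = -76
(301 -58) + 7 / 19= 4624 / 19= 243.37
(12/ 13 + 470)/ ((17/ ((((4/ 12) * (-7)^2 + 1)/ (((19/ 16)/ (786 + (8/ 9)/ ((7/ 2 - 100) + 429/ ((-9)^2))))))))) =29739010816/ 93575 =317809.36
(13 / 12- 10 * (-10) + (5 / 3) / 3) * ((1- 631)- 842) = -1346512 / 9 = -149612.44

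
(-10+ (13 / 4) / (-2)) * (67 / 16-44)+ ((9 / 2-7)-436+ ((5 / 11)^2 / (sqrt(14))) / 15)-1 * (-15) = 5 * sqrt(14) / 5082+ 5033 / 128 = 39.32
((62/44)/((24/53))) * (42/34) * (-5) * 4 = -57505/748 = -76.88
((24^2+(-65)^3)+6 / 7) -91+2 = -1918960 / 7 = -274137.14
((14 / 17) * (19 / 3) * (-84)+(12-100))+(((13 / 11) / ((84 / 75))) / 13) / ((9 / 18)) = -1376951 / 2618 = -525.96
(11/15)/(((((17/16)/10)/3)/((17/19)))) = 18.53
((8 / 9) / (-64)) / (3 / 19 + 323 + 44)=-19 / 502272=-0.00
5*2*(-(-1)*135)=1350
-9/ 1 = -9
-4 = -4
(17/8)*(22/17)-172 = -677/4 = -169.25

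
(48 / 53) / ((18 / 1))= 8 / 159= 0.05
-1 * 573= -573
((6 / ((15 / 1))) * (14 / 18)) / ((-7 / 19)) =-38 / 45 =-0.84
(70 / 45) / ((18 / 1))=0.09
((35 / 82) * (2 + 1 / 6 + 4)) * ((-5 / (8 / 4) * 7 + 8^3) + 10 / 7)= 1305.34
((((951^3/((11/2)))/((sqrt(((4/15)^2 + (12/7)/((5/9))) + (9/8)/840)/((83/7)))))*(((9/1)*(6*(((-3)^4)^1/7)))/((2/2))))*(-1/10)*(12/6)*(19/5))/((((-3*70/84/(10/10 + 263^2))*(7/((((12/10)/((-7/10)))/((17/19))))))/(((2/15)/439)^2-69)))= 54291435943914858814820946584064*sqrt(2228401)/313022416330568875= 258912227518440984.78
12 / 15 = 0.80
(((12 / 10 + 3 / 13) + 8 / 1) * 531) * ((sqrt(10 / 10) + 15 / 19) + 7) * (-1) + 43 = -54305896 / 1235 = -43972.39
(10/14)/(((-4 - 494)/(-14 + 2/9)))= 310/15687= 0.02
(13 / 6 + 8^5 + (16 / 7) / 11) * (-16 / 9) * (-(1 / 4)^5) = 15139913 / 266112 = 56.89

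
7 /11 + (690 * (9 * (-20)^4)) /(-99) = -10036363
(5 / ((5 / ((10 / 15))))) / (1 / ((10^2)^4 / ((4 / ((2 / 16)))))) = 6250000 / 3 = 2083333.33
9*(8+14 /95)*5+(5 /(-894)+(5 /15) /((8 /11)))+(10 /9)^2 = 675676579 /1834488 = 368.32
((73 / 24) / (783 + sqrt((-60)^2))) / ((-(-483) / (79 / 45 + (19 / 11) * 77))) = 55334 / 54967815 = 0.00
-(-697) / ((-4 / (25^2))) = -108906.25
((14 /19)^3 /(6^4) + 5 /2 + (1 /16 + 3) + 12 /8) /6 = 62783171 /53335584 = 1.18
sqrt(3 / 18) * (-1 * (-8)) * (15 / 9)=20 * sqrt(6) / 9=5.44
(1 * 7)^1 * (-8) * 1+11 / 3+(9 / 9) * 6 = -46.33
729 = 729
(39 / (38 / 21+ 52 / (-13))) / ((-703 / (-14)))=-5733 / 16169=-0.35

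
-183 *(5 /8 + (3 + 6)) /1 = -14091 /8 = -1761.38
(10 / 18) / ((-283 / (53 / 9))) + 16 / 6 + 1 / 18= 124273 / 45846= 2.71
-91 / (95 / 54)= -4914 / 95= -51.73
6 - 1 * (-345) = 351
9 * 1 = 9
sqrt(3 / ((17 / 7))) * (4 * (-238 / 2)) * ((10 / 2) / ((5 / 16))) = -448 * sqrt(357) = -8464.71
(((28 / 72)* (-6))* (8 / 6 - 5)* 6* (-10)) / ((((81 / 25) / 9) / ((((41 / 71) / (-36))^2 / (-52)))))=16179625 / 2293130736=0.01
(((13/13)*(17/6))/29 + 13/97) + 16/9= 101749/50634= 2.01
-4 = -4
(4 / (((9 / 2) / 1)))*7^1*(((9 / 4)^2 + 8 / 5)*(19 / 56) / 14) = 10127 / 10080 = 1.00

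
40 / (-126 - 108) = -20 / 117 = -0.17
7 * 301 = 2107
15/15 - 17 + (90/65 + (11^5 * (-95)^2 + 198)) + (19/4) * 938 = 1453489913.88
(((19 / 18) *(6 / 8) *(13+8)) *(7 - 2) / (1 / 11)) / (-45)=-1463 / 72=-20.32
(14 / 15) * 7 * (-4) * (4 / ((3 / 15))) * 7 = -10976 / 3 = -3658.67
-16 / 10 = -8 / 5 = -1.60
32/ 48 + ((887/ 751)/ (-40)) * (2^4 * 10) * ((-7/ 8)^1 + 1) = 343/ 4506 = 0.08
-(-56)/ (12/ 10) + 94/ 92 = 6581/ 138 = 47.69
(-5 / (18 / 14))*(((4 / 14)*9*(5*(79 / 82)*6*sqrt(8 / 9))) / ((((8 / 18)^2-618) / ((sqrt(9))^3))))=8638650*sqrt(2) / 1025861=11.91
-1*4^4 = -256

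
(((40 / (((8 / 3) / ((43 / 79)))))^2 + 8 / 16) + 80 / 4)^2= 1183593860761 / 155800324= 7596.86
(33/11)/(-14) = -3/14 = -0.21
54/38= 27/19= 1.42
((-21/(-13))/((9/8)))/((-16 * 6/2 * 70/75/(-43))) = 1.38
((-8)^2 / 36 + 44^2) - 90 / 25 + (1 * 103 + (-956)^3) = -39317435047 / 45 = -873720778.82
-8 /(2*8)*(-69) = 69 /2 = 34.50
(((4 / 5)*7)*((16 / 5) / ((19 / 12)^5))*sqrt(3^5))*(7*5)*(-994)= -6980896161792*sqrt(3) / 12380495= -976638.40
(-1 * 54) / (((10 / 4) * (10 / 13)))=-702 / 25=-28.08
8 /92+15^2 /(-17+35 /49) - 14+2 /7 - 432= -2810873 /6118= -459.44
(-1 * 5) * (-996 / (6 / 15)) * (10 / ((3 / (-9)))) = -373500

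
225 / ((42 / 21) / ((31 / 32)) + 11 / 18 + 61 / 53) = 6654150 / 113167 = 58.80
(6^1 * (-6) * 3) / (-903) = 0.12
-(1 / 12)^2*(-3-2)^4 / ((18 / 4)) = -625 / 648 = -0.96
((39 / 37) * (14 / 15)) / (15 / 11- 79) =-143 / 11285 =-0.01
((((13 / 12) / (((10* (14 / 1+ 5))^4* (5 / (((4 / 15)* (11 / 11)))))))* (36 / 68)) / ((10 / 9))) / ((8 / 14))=819 / 22154570000000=0.00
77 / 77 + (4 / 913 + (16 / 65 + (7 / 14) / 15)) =457147 / 356070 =1.28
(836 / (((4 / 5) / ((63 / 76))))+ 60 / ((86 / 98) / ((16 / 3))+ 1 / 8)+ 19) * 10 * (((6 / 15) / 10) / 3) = 991967 / 6810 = 145.66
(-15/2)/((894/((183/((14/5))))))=-4575/8344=-0.55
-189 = -189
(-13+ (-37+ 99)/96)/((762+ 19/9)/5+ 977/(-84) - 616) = 62265/2393036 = 0.03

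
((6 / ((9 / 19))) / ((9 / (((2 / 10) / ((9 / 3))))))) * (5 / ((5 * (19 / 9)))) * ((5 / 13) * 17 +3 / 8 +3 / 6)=0.33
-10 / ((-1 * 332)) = 5 / 166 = 0.03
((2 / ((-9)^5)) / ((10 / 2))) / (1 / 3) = -2 / 98415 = -0.00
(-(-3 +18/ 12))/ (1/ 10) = 15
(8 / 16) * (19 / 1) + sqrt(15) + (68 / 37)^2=sqrt(15) + 35259 / 2738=16.75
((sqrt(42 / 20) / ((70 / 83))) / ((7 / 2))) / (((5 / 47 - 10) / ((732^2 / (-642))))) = 58062484 *sqrt(210) / 20316625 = 41.41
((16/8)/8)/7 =1/28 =0.04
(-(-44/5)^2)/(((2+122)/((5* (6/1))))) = -2904/155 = -18.74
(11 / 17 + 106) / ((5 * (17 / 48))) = 87024 / 1445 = 60.22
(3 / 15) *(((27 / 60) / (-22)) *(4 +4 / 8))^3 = -531441 / 3407360000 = -0.00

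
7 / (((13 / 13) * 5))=7 / 5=1.40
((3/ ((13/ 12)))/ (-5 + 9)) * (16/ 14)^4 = 36864/ 31213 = 1.18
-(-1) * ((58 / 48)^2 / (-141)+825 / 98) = 33460391 / 3979584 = 8.41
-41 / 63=-0.65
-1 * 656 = -656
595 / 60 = 9.92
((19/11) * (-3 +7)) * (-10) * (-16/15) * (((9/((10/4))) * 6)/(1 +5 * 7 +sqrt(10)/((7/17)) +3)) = 167311872/3940145 - 10418688 * sqrt(10)/3940145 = 34.10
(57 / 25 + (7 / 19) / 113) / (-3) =-122554 / 161025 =-0.76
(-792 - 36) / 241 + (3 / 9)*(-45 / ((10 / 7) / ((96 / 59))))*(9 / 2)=-1142028 / 14219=-80.32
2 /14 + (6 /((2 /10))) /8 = 109 /28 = 3.89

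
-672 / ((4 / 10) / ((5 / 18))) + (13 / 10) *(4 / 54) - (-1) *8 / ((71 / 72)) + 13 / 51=-74661854 / 162945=-458.20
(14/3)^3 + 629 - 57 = 18188/27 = 673.63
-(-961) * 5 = 4805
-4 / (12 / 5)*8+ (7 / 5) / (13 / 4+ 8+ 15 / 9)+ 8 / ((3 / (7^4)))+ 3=6392.44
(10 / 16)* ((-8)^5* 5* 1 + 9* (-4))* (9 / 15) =-122907 / 2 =-61453.50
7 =7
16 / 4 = 4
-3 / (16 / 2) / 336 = -0.00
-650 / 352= -325 / 176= -1.85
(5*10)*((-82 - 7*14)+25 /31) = -277750 /31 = -8959.68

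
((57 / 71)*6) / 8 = 171 / 284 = 0.60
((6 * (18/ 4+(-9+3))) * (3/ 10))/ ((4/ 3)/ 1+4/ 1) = -81/ 160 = -0.51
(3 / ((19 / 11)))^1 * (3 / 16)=99 / 304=0.33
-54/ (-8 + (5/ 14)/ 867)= 655452/ 97099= 6.75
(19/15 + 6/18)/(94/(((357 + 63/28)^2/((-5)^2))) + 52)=4129938/134269985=0.03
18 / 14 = 9 / 7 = 1.29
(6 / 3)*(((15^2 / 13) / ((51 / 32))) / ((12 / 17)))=400 / 13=30.77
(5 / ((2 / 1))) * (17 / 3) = 85 / 6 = 14.17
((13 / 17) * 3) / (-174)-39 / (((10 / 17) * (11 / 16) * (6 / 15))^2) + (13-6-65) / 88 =-355783005 / 238612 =-1491.05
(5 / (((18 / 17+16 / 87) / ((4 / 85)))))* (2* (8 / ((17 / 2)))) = 0.36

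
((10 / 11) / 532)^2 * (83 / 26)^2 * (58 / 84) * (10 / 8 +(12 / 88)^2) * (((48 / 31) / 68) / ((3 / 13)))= 1533319175 / 596166086980464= 0.00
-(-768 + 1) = 767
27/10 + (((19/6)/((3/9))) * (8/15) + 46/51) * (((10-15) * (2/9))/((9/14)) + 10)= 2151017/41310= 52.07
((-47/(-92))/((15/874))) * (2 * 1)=893/15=59.53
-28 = -28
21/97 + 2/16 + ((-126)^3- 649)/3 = -1552794605/2328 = -667007.99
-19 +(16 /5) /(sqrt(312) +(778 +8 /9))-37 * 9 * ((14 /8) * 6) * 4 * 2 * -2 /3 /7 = 32477230487 /12278707-648 * sqrt(78) /61393535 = 2645.00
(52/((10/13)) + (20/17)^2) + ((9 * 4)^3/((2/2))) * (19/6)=213589762/1445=147812.98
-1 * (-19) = 19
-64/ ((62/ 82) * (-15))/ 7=2624/ 3255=0.81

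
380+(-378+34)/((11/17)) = -1668/11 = -151.64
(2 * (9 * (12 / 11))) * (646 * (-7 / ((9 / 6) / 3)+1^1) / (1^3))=-1813968 / 11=-164906.18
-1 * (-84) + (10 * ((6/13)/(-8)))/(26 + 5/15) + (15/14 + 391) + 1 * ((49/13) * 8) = 3639096/7189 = 506.20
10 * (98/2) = 490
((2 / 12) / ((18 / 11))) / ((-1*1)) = -11 / 108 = -0.10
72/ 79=0.91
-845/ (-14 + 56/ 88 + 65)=-9295/ 568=-16.36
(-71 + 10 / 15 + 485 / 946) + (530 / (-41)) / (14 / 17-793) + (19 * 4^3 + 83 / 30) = 500115597826 / 435275885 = 1148.96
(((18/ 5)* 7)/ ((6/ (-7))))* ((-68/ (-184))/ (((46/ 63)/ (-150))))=2361555/ 1058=2232.09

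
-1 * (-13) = 13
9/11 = 0.82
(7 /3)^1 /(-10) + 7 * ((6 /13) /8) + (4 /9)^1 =1439 /2340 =0.61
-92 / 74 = -46 / 37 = -1.24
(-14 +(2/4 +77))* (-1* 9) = -1143/2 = -571.50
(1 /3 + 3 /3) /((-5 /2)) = -8 /15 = -0.53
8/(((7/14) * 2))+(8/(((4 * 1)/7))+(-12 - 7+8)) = 11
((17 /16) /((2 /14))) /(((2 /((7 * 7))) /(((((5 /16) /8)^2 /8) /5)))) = 29155 /4194304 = 0.01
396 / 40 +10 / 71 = 7129 / 710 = 10.04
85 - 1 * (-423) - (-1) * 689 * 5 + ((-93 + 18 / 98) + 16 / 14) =189205 / 49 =3861.33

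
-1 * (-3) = 3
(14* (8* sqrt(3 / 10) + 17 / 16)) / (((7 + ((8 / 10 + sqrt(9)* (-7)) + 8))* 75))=-28* sqrt(30) / 975-119 / 3120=-0.20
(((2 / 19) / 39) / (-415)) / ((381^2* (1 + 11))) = -1 / 267835109490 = -0.00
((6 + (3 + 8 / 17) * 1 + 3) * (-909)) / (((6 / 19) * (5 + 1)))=-101707 / 17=-5982.76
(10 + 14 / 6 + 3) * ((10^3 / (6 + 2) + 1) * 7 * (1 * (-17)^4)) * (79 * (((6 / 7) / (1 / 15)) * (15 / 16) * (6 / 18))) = 717054929325 / 2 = 358527464662.50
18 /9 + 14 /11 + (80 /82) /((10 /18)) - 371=-165053 /451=-365.97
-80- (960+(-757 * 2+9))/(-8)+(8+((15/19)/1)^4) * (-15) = -285613545/1042568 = -273.95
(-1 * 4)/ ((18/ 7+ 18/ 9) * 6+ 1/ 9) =-252/ 1735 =-0.15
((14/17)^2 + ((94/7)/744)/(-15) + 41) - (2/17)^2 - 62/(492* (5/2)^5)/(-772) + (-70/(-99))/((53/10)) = 41.80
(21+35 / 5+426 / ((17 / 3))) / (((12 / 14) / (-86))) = -10352.04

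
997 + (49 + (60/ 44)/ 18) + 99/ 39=899711/ 858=1048.61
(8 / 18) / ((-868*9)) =-1 / 17577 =-0.00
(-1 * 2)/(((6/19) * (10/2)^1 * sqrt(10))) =-19 * sqrt(10)/150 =-0.40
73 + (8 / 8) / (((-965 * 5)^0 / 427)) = 500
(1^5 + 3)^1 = 4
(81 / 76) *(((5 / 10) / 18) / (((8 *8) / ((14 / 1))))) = 63 / 9728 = 0.01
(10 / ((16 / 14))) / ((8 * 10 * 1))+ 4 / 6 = 149 / 192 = 0.78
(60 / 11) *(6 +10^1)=960 / 11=87.27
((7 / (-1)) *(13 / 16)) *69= -6279 / 16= -392.44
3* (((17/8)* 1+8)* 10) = 1215/4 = 303.75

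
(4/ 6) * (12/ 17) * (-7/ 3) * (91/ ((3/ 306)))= -10192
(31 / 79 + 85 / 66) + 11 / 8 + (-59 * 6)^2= 2613654217 / 20856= 125319.06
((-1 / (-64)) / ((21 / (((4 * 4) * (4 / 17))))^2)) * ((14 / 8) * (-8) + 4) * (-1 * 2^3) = 5120 / 127449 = 0.04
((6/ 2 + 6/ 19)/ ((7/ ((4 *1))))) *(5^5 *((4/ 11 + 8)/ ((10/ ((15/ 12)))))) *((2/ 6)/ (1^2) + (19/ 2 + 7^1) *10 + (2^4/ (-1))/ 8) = 211312500/ 209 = 1011064.59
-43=-43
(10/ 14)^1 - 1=-2/ 7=-0.29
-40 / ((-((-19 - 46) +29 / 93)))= -465 / 752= -0.62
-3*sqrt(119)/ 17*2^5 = -96*sqrt(119)/ 17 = -61.60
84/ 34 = 42/ 17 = 2.47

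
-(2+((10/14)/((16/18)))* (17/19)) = -2.72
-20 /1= -20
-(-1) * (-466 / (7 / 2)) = -932 / 7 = -133.14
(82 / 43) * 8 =656 / 43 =15.26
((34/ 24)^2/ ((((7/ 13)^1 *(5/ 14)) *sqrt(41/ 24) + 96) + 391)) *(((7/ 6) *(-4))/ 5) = -95142268/ 24736042485 + 3757 *sqrt(246)/ 29683250982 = -0.00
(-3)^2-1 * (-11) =20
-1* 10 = -10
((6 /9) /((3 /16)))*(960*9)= 30720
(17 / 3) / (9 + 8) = 0.33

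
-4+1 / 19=-75 / 19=-3.95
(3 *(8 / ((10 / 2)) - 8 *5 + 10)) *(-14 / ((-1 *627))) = -1988 / 1045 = -1.90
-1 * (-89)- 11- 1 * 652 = -574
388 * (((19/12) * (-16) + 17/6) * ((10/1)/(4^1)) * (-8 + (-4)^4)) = -5412600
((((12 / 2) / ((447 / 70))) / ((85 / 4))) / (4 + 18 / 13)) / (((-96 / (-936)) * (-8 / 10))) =-507 / 5066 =-0.10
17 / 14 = 1.21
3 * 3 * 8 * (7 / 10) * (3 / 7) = 108 / 5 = 21.60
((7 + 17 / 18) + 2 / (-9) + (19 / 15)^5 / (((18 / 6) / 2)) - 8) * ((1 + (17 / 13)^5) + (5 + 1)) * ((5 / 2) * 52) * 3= 8003.88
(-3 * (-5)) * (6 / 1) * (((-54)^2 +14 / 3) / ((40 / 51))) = 335146.50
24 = 24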